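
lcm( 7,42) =42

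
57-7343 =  - 7286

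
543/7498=543/7498 = 0.07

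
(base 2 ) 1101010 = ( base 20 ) 56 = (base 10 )106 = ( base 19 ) 5b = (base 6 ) 254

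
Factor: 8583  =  3^1 * 2861^1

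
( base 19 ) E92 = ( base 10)5227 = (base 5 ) 131402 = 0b1010001101011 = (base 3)21011121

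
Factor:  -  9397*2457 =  - 3^3*7^1 * 13^1*9397^1 = -23088429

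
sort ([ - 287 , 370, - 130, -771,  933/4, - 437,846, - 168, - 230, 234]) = [ - 771,-437, - 287, - 230, - 168, - 130,933/4 , 234,370, 846 ]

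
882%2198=882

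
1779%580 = 39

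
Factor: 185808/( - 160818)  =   - 632/547=- 2^3*79^1 * 547^( - 1 )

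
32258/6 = 16129/3=5376.33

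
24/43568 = 3/5446= 0.00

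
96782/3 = 32260 + 2/3 = 32260.67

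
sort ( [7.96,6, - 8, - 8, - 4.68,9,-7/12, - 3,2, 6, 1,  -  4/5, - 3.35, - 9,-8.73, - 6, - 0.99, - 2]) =[ - 9, - 8.73, - 8 , - 8, - 6,-4.68, - 3.35,-3, - 2, - 0.99, - 4/5, - 7/12,1, 2, 6,6,7.96, 9 ]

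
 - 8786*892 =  - 7837112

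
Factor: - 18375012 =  - 2^2*3^4*56713^1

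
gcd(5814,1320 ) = 6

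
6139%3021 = 97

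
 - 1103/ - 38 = 29 + 1/38=29.03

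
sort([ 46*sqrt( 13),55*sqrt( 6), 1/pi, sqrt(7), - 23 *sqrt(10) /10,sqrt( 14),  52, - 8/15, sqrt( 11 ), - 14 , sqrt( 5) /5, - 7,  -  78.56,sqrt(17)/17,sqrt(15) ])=[ - 78.56,  -  14, - 23*sqrt( 10)/10,  -  7, - 8/15, sqrt( 17 ) /17, 1/pi, sqrt( 5 ) /5, sqrt( 7), sqrt(11),sqrt( 14),sqrt( 15),52,55*sqrt( 6 ), 46*sqrt( 13) ] 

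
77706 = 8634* 9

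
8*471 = 3768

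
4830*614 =2965620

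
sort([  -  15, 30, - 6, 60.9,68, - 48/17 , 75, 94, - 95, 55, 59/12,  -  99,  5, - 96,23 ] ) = [ - 99,-96, - 95, - 15,- 6, - 48/17, 59/12,5 , 23, 30, 55,60.9, 68,75, 94] 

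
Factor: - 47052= - 2^2 * 3^2*1307^1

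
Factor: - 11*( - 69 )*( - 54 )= - 2^1*3^4*11^1*23^1 = -  40986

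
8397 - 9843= - 1446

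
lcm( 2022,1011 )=2022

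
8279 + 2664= 10943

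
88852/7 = 88852/7 = 12693.14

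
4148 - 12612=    - 8464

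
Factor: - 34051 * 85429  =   - 2908942879=-  17^1*2003^1*85429^1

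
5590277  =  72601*77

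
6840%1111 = 174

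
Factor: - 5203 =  - 11^2*43^1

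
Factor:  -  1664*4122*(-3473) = 23821334784=2^8*3^2*13^1*23^1*151^1*229^1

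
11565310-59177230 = -47611920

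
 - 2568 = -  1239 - 1329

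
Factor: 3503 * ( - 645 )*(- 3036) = 6859644660 =2^2*3^2*5^1 * 11^1*23^1*31^1*43^1*113^1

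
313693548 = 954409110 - 640715562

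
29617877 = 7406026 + 22211851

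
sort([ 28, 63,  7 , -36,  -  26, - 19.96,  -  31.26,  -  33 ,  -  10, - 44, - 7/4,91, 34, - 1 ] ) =[ - 44, - 36, - 33, - 31.26, - 26, - 19.96,  -  10, - 7/4 ,-1, 7,28,34, 63, 91 ]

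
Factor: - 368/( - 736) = 2^( - 1)  =  1/2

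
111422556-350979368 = - 239556812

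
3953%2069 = 1884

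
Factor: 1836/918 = 2 = 2^1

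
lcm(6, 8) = 24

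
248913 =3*82971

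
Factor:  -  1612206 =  - 2^1*3^2 * 89567^1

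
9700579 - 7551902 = 2148677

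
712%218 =58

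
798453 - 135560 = 662893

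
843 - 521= 322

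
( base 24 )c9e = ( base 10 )7142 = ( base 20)HH2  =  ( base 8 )15746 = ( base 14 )2862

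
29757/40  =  743 + 37/40=743.92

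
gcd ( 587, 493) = 1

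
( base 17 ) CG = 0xDC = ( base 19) bb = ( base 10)220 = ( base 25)8k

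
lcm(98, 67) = 6566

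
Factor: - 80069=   -  11^1*29^1*251^1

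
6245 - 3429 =2816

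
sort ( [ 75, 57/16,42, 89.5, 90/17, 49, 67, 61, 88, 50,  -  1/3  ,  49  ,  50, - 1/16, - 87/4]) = [- 87/4, - 1/3,-1/16, 57/16,90/17,42, 49,49,50, 50,61,67,  75,88,89.5] 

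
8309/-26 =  - 8309/26 = - 319.58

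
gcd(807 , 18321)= 3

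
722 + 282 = 1004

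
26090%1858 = 78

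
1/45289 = 1/45289 = 0.00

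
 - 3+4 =1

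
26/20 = 13/10 = 1.30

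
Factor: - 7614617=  - 29^1*67^1 * 3919^1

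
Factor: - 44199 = -3^3*1637^1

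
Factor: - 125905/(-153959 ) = 745/911 = 5^1*149^1*911^( - 1 )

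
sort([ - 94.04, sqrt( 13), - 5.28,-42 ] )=[ - 94.04 ,-42,-5.28,sqrt( 13 ) ]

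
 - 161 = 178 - 339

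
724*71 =51404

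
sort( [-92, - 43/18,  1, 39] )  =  [ - 92, - 43/18,1, 39 ]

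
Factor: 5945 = 5^1*29^1 * 41^1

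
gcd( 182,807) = 1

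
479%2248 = 479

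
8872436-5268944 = 3603492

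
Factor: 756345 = 3^1*5^1*50423^1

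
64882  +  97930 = 162812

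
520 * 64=33280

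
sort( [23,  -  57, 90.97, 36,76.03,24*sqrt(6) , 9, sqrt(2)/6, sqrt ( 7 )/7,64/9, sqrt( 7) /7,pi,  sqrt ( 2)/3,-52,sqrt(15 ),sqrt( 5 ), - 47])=[ - 57, -52,  -  47,sqrt( 2) /6, sqrt(7 ) /7,sqrt(7)/7,  sqrt(2) /3  ,  sqrt ( 5 ),  pi, sqrt(15),64/9,9, 23, 36, 24*sqrt( 6),76.03,  90.97]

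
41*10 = 410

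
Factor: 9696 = 2^5*3^1*101^1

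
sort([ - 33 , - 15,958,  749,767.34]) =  [ - 33,-15, 749, 767.34, 958]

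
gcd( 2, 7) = 1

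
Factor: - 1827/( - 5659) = 3^2*7^1*29^1*5659^( - 1 )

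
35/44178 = 35/44178 = 0.00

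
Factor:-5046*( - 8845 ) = 2^1*3^1*5^1*29^3*61^1 = 44631870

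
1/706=1/706 = 0.00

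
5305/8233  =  5305/8233  =  0.64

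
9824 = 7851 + 1973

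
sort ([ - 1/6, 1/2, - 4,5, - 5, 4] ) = [ - 5,-4, - 1/6,  1/2, 4,5] 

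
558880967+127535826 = 686416793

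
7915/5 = 1583 = 1583.00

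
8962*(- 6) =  - 53772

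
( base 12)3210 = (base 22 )B76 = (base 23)A8A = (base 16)156c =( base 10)5484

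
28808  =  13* 2216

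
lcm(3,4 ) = 12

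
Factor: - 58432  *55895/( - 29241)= 3266056640/29241 = 2^6*3^( - 4)*5^1*7^1*11^1*19^ ( - 2) * 83^1*1597^1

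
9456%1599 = 1461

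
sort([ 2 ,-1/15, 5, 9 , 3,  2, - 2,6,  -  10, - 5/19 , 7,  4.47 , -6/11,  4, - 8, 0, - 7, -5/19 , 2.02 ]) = [ - 10, - 8,- 7, - 2,-6/11, - 5/19, - 5/19,-1/15, 0, 2,2,2.02,3,4,4.47, 5,6, 7,9]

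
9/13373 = 9/13373 = 0.00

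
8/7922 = 4/3961 = 0.00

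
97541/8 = 12192 + 5/8 = 12192.62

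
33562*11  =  369182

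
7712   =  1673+6039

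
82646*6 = 495876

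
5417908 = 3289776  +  2128132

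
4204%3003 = 1201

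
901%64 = 5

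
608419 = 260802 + 347617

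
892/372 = 223/93 = 2.40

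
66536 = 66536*1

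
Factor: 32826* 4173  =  2^1*3^2*13^1*107^1*  5471^1 = 136982898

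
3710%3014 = 696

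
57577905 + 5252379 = 62830284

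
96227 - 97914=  - 1687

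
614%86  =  12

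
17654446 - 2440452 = 15213994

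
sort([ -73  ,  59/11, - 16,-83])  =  [-83, - 73, - 16, 59/11]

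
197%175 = 22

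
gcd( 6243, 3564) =3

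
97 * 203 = 19691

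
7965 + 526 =8491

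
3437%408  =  173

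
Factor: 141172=2^2*29^1*1217^1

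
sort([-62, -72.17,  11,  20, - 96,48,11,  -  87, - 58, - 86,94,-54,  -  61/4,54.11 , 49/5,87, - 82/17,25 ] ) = [ - 96, -87,-86,- 72.17, - 62, -58, - 54, - 61/4, - 82/17,49/5,  11 , 11, 20,25,48,54.11,87,94]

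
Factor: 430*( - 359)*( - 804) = 124113480 =2^3*3^1 * 5^1*43^1*67^1*359^1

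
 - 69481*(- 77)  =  5350037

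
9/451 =9/451 =0.02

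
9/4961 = 9/4961=0.00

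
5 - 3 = 2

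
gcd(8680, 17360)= 8680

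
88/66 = 1 +1/3=1.33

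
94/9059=94/9059 = 0.01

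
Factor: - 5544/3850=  - 36/25= - 2^2 * 3^2*5^( - 2 ) 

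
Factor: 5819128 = 2^3 * 7^1*103913^1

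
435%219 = 216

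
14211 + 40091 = 54302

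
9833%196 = 33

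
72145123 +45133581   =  117278704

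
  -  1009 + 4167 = 3158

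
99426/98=1014+ 27/49  =  1014.55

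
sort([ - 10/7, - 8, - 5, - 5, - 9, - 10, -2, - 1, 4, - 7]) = [ - 10, - 9, - 8, - 7, - 5, - 5, - 2,-10/7, - 1,4 ]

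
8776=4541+4235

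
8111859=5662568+2449291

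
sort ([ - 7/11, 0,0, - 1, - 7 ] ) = [ - 7, - 1,  -  7/11,0,  0 ]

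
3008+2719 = 5727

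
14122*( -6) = - 84732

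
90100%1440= 820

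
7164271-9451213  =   - 2286942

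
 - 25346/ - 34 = 12673/17  =  745.47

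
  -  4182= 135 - 4317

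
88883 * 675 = 59996025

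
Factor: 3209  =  3209^1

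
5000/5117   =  5000/5117 = 0.98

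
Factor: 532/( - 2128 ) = - 1/4= - 2^( - 2 )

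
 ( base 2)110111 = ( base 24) 27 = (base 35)1K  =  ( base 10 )55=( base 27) 21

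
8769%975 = 969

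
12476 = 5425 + 7051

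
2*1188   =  2376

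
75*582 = 43650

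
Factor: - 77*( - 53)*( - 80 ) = - 326480 = - 2^4*5^1*7^1 *11^1*53^1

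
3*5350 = 16050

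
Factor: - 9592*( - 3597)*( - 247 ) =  - 2^3 * 3^1* 11^2*13^1*19^1*109^2 = -  8522098728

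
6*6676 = 40056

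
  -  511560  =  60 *( - 8526) 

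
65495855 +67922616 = 133418471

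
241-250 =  - 9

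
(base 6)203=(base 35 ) 25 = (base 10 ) 75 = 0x4b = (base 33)29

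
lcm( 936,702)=2808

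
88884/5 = 88884/5  =  17776.80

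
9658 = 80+9578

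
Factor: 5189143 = 233^1*22271^1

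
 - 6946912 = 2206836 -9153748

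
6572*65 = 427180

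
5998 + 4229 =10227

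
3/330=1/110= 0.01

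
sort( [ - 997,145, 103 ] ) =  [ - 997, 103, 145]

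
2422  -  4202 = - 1780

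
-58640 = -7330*8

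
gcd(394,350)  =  2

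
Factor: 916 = 2^2*229^1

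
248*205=50840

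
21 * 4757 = 99897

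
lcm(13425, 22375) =67125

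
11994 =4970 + 7024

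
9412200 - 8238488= 1173712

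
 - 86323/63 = - 1371  +  50/63 = - 1370.21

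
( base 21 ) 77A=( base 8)6254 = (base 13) 1627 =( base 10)3244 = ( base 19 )8ie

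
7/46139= 7/46139 = 0.00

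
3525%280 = 165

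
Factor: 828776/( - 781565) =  - 2^3 *5^( - 1 ) * 13^2*19^( - 2 )*433^ ( - 1) *613^1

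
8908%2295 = 2023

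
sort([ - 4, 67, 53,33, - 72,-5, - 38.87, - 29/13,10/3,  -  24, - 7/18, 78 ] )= [ - 72,-38.87, - 24,  -  5, - 4, - 29/13, - 7/18,10/3 , 33,53,67,78]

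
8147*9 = 73323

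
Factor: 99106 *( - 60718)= - 6017518108=- 2^2*7^2*4337^1 * 7079^1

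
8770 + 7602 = 16372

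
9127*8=73016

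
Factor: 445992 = 2^3*3^1*18583^1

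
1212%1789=1212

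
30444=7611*4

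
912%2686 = 912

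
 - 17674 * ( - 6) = 106044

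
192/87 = 64/29 = 2.21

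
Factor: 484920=2^3 * 3^3 * 5^1*449^1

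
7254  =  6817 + 437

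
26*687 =17862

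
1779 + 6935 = 8714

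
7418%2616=2186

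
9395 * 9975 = 93715125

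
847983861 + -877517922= - 29534061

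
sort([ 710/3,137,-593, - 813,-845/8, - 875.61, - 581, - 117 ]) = [ - 875.61,-813, - 593,-581, - 117, - 845/8, 137, 710/3] 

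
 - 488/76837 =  -1 + 76349/76837 = - 0.01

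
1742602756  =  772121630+970481126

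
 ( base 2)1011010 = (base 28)36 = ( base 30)30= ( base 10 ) 90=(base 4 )1122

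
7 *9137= 63959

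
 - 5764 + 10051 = 4287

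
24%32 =24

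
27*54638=1475226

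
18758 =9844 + 8914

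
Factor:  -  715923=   -3^2 * 13^1*29^1*211^1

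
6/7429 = 6/7429 = 0.00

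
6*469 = 2814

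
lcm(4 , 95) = 380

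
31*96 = 2976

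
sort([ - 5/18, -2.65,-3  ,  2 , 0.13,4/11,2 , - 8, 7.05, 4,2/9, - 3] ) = [ - 8,- 3, - 3,-2.65,-5/18,0.13, 2/9, 4/11,2,2,4, 7.05]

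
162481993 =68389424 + 94092569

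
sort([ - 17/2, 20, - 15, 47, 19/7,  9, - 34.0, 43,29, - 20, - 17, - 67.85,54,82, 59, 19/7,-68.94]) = [ - 68.94, - 67.85, - 34.0, - 20, - 17, - 15, - 17/2, 19/7,19/7,9, 20,29,43,  47, 54, 59, 82] 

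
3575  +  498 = 4073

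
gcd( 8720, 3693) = 1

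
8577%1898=985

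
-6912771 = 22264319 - 29177090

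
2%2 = 0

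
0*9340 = 0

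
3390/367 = 9 +87/367  =  9.24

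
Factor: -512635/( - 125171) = 5^1 * 163^1*199^( - 1) = 815/199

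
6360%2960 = 440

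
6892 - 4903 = 1989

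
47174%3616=166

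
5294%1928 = 1438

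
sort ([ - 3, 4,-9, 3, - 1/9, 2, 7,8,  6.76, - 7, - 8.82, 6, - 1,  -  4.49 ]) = [ - 9, - 8.82, - 7, - 4.49, - 3,  -  1, - 1/9, 2, 3, 4,6, 6.76, 7,8] 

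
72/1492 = 18/373 = 0.05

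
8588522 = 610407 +7978115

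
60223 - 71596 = -11373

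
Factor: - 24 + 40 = 2^4=16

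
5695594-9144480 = -3448886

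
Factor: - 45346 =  - 2^1 *7^1*41^1* 79^1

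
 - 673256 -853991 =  - 1527247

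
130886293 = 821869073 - 690982780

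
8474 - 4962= 3512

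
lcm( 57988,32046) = 1217748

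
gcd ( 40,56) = 8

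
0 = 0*812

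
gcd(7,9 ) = 1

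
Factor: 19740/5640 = 7/2 = 2^( - 1 )*7^1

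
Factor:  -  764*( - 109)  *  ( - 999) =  - 2^2*3^3*  37^1*109^1*191^1 = -83192724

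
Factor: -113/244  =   - 2^( - 2 )*61^(-1)*113^1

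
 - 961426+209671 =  -751755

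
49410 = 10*4941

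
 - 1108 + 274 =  - 834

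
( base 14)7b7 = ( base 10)1533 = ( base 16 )5FD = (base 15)6c3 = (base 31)1ie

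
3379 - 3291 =88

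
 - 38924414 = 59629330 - 98553744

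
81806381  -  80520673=1285708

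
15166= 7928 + 7238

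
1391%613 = 165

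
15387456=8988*1712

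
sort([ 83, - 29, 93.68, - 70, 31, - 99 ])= [ - 99, - 70,  -  29,31,83 , 93.68]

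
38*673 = 25574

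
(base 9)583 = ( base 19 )165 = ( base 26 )ic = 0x1E0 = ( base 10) 480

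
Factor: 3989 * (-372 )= - 1483908 = - 2^2*3^1*31^1*3989^1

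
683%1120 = 683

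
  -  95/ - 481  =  95/481= 0.20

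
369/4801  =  369/4801= 0.08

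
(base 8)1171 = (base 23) 14C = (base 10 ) 633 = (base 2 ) 1001111001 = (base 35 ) I3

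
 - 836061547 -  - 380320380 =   -  455741167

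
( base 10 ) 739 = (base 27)10A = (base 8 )1343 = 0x2e3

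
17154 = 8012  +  9142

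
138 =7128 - 6990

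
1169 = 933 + 236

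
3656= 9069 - 5413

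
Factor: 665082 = 2^1 * 3^2*11^1 * 3359^1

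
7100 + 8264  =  15364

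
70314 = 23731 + 46583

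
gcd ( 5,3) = 1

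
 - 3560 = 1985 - 5545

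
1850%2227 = 1850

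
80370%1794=1434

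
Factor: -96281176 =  - 2^3*691^1*17417^1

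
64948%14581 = 6624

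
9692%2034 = 1556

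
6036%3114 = 2922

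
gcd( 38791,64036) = 1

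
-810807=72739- 883546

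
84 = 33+51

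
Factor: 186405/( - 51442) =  - 2^( - 1)*3^1*5^1*43^1*89^(-1 )=-645/178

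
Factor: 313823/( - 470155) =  - 5^( - 1)* 7^(  -  2 )*83^1*101^( - 1) * 199^1 = -16517/24745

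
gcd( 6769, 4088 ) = 7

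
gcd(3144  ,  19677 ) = 3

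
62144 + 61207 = 123351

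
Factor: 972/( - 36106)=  - 486/18053 = - 2^1*3^5*7^( - 1 )*2579^(  -  1) 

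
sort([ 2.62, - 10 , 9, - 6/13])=[ - 10, - 6/13, 2.62, 9 ]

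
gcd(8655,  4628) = 1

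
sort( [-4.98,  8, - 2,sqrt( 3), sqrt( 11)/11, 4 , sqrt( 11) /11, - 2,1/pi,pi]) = [ - 4.98,  -  2,-2, sqrt(11) /11,sqrt ( 11 ) /11,1/pi , sqrt( 3), pi,  4,8]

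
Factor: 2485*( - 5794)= -14398090= - 2^1*5^1*7^1*71^1*2897^1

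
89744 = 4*22436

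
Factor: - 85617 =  - 3^4 * 7^1 * 151^1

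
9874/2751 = 3 + 1621/2751 = 3.59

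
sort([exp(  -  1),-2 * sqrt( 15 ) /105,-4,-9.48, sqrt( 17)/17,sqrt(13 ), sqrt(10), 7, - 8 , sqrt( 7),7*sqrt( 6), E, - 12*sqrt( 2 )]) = [- 12*sqrt(2), - 9.48, - 8, - 4  ,-2 * sqrt( 15) /105,sqrt ( 17 )/17, exp( - 1),sqrt(7),E, sqrt( 10), sqrt( 13), 7,7*sqrt(6) ]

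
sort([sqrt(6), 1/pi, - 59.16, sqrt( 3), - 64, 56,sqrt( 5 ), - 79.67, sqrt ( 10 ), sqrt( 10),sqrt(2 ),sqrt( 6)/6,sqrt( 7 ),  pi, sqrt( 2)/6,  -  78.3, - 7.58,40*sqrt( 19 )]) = [ - 79.67, - 78.3,-64, - 59.16, - 7.58, sqrt ( 2 )/6, 1/pi, sqrt( 6)/6, sqrt( 2 ),sqrt(3 ),  sqrt (5),sqrt( 6 ),  sqrt ( 7), pi,sqrt (10), sqrt( 10 ) , 56,40*sqrt( 19)]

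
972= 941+31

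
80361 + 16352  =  96713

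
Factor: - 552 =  - 2^3 *3^1*23^1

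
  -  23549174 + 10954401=- 12594773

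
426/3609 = 142/1203=0.12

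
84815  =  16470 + 68345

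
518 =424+94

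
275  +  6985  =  7260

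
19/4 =19/4 = 4.75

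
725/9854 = 725/9854 = 0.07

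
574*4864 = 2791936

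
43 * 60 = 2580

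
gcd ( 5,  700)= 5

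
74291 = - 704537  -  - 778828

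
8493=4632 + 3861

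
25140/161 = 156  +  24/161  =  156.15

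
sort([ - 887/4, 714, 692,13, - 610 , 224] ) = [ - 610, - 887/4,13, 224, 692,714]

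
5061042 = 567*8926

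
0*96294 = 0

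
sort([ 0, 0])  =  [0, 0]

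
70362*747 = 52560414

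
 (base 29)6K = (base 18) AE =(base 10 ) 194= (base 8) 302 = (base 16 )c2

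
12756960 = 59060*216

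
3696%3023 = 673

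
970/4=242 + 1/2 = 242.50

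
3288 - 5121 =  - 1833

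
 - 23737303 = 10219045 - 33956348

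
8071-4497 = 3574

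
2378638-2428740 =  - 50102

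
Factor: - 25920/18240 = -27/19 = - 3^3*19^(  -  1 )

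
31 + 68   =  99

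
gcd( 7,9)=1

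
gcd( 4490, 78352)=2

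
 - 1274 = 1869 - 3143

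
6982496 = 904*7724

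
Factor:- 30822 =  - 2^1*3^1*11^1*467^1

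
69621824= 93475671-23853847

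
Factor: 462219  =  3^1*154073^1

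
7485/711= 2495/237=10.53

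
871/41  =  871/41 = 21.24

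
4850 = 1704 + 3146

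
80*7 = 560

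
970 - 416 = 554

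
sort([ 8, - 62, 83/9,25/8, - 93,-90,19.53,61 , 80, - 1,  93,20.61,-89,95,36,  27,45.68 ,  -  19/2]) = [ - 93, - 90, - 89,- 62, - 19/2, - 1 , 25/8,  8, 83/9,19.53, 20.61, 27,36,45.68, 61, 80, 93, 95] 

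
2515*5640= 14184600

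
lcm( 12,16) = 48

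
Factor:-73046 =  - 2^1*36523^1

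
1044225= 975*1071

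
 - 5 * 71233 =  - 356165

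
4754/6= 2377/3=792.33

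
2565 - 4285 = - 1720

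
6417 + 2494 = 8911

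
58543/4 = 14635 + 3/4=14635.75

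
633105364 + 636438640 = 1269544004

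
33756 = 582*58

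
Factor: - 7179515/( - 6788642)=1025645/969806 = 2^( - 1)*5^1 * 97^(  -  1)*4999^(-1)* 205129^1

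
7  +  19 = 26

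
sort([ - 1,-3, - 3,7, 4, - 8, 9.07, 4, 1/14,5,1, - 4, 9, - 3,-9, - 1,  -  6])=[ - 9, -8, - 6,-4 , - 3, - 3, - 3,  -  1, - 1, 1/14, 1,4,4,5, 7, 9, 9.07 ] 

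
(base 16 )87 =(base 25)5a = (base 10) 135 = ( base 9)160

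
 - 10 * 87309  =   - 873090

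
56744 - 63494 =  - 6750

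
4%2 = 0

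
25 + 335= 360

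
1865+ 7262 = 9127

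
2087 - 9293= - 7206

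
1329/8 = 166+1/8 = 166.12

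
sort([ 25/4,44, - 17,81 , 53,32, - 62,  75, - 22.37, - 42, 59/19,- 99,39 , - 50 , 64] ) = [ - 99, - 62, - 50, - 42, - 22.37,-17, 59/19,25/4,32,39,44, 53, 64, 75,81] 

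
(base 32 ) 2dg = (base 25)3o5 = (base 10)2480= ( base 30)2MK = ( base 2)100110110000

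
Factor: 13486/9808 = 11/8 = 2^(- 3)*11^1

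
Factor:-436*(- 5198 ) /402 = 1133164/201 = 2^2 * 3^( - 1)*23^1 * 67^(- 1)*109^1*113^1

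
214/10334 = 107/5167 = 0.02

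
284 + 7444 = 7728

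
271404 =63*4308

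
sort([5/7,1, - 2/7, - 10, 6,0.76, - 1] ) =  [ - 10, - 1, - 2/7, 5/7, 0.76, 1,6 ]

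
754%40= 34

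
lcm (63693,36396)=254772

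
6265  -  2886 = 3379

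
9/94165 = 9/94165 = 0.00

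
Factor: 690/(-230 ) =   -  3 =-3^1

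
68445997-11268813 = 57177184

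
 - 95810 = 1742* (-55 ) 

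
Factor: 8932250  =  2^1*5^3*35729^1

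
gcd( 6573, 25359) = 3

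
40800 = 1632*25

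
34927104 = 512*68217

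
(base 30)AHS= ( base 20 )13gi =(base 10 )9538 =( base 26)E2M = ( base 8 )22502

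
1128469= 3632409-2503940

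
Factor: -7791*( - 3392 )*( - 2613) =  - 69053939136=-2^6*3^2*7^2 *13^1 *53^2*67^1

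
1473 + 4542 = 6015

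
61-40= 21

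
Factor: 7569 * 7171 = 54277299= 3^2*29^2*71^1*101^1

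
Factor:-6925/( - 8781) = 3^( - 1)*5^2*277^1*2927^( -1)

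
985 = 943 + 42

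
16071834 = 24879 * 646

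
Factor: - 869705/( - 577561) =905/601 = 5^1*181^1 * 601^( - 1 ) 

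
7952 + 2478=10430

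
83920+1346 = 85266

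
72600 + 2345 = 74945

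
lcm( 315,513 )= 17955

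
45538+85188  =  130726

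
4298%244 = 150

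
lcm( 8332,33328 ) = 33328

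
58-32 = 26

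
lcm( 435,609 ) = 3045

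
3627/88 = 3627/88 = 41.22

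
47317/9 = 5257 + 4/9 = 5257.44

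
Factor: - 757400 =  - 2^3*5^2*7^1*541^1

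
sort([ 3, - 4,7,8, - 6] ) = [ - 6, - 4,3,  7, 8 ] 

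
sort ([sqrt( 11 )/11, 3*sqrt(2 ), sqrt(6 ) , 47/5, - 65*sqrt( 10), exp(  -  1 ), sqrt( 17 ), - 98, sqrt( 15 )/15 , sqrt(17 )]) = [ - 65*sqrt(10 ), - 98,sqrt( 15 )/15,sqrt(11 ) /11,  exp (  -  1 ),sqrt(6), sqrt(17),sqrt ( 17 ), 3*sqrt( 2), 47/5]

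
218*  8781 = 1914258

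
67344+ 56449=123793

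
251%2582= 251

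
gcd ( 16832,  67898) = 2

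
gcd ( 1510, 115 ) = 5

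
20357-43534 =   -  23177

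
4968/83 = 59+71/83 = 59.86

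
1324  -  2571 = -1247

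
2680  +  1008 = 3688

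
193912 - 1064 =192848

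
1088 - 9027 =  - 7939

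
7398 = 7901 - 503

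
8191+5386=13577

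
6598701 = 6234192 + 364509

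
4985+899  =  5884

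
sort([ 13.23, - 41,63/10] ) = [ - 41, 63/10,13.23]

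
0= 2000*0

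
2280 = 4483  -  2203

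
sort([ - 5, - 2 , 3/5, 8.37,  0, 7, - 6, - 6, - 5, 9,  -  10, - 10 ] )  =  [- 10,-10,-6,-6, - 5,-5, - 2,  0, 3/5, 7,  8.37,9] 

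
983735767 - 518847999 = 464887768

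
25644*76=1948944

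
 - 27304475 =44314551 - 71619026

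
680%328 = 24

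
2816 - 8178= -5362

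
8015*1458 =11685870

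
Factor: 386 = 2^1*193^1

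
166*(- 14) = -2324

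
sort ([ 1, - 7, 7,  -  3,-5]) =[- 7,  -  5, - 3 , 1, 7 ]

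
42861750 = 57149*750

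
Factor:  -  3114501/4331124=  - 2^( - 2 ) * 3^( - 2)*7^( - 1 ) * 13^2 * 17^ (-1 )*337^( - 1 ) * 6143^1=- 1038167/1443708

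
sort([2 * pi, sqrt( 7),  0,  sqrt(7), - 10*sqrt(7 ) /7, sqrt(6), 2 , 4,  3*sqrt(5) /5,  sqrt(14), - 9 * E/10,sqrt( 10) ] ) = [-10*sqrt( 7)/7,- 9*E/10, 0, 3*sqrt(5)/5,2,sqrt(6 ), sqrt( 7),sqrt(7), sqrt(10 ),sqrt( 14), 4, 2*pi] 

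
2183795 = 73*29915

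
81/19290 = 27/6430=0.00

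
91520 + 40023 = 131543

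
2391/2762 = 2391/2762 = 0.87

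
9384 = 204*46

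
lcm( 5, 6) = 30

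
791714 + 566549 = 1358263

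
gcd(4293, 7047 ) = 81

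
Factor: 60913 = 60913^1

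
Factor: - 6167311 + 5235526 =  - 3^1*5^1*62119^1 = -931785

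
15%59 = 15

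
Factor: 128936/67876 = 454/239 = 2^1*227^1*239^ ( - 1)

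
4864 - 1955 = 2909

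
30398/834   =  15199/417 = 36.45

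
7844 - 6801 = 1043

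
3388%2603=785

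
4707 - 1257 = 3450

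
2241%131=14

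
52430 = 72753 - 20323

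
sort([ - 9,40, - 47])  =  [ - 47, - 9, 40] 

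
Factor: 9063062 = 2^1*1061^1*4271^1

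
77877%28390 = 21097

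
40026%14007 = 12012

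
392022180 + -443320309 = -51298129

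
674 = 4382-3708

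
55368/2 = 27684= 27684.00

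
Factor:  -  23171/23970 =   -  29/30 =- 2^( - 1)*3^( - 1) * 5^( - 1) * 29^1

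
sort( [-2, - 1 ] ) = [ - 2 , - 1 ]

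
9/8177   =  9/8177= 0.00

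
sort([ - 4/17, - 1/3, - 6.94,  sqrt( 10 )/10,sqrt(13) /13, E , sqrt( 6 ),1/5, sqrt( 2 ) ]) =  [ - 6.94  , - 1/3 ,  -  4/17, 1/5,  sqrt(13)/13 , sqrt( 10 )/10, sqrt( 2),sqrt(  6),E]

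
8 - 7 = 1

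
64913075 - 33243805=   31669270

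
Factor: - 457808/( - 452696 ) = 2^1*13^1 * 31^1 * 797^( - 1) = 806/797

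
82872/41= 82872/41 = 2021.27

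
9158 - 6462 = 2696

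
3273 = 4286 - 1013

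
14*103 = 1442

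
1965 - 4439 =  - 2474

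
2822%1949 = 873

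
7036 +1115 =8151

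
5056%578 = 432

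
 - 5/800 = - 1/160= -0.01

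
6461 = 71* 91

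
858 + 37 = 895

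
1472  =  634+838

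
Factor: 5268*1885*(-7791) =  - 77366032380=-2^2*3^2*5^1*7^2*13^1 * 29^1*53^1*439^1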